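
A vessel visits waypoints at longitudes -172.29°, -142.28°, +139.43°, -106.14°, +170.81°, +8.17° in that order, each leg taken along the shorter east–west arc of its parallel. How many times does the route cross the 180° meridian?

3

Leg 1: -172.29° → -142.28°, shortest Δλ = 30.01° (east) — does not cross 180°.
Leg 2: -142.28° → +139.43°, shortest Δλ = -78.29° (west) — crosses 180°.
Leg 3: +139.43° → -106.14°, shortest Δλ = 114.43° (east) — crosses 180°.
Leg 4: -106.14° → +170.81°, shortest Δλ = -83.05° (west) — crosses 180°.
Leg 5: +170.81° → +8.17°, shortest Δλ = -162.64° (west) — does not cross 180°.
Total crossings: 3.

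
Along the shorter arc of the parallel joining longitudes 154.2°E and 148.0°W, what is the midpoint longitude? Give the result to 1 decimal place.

Signed shortest Δλ from +154.2° to -148.0° is +57.8°.
Midpoint longitude = +154.2° + (+57.8°)/2 = +154.2° + 28.9° = +183.1°.
Normalise into (−180°, 180°]: -176.9°.
(The naïve average (+154.2 + -148.0)/2 = 3.1° is on the wrong side of the globe.)

176.9°W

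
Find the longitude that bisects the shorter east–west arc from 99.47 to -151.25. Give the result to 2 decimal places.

Signed shortest Δλ from +99.47° to -151.25° is +109.28°.
Midpoint longitude = +99.47° + (+109.28°)/2 = +99.47° + 54.64° = +154.11°.
(The naïve average (+99.47 + -151.25)/2 = -25.89° is on the wrong side of the globe.)

+154.11°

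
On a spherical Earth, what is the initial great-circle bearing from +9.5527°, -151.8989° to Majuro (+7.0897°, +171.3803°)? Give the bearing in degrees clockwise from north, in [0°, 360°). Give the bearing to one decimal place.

Δλ = 171.3803 − -151.8989 = 323.2792°; wrapped into (−180°, 180°]: -36.7208°.
θ = atan2( sin Δλ · cos φ₂ , cos φ₁ · sin φ₂ − sin φ₁ · cos φ₂ · cos Δλ )
  = atan2(-0.59334, -0.01029) = -90.994° → normalised to [0°, 360°): 269.006°.

269.0°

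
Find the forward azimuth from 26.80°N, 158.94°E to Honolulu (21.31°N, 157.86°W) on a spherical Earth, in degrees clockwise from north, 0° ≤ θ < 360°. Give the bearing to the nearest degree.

88°

Δλ = -157.86 − 158.94 = -316.80°; wrapped into (−180°, 180°]: 43.20°.
θ = atan2( sin Δλ · cos φ₂ , cos φ₁ · sin φ₂ − sin φ₁ · cos φ₂ · cos Δλ )
  = atan2(0.63774, 0.01817) = 88.368° → normalised to [0°, 360°): 88.368°.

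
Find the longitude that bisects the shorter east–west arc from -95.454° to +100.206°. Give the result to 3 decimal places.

Signed shortest Δλ from -95.454° to +100.206° is -164.340°.
Midpoint longitude = -95.454° + (-164.340°)/2 = -95.454° − 82.170° = -177.624°.
(The naïve average (-95.454 + +100.206)/2 = 2.376° is on the wrong side of the globe.)

-177.624°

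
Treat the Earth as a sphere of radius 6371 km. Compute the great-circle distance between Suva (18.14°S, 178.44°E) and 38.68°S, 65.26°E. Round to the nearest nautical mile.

5739 nmi

Δλ = 65.26 − 178.44 = -113.18°.
Δφ = -38.68 − -18.14 = -20.54°.
a = sin²(Δφ/2) + cos φ₁ · cos φ₂ · sin²(Δλ/2) = 0.548715.
c = 2·atan2(√a, √(1−a)) = 1.66838 rad → d = 6371·c ≈ 10629.25 km ≈ 5739.34 nmi.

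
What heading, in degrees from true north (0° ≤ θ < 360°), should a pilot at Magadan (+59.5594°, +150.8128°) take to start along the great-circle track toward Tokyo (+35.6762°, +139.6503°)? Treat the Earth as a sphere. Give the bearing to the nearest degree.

Δλ = 139.6503 − 150.8128 = -11.1625°.
θ = atan2( sin Δλ · cos φ₂ , cos φ₁ · sin φ₂ − sin φ₁ · cos φ₂ · cos Δλ )
  = atan2(-0.15726, -0.39162) = -158.122° → normalised to [0°, 360°): 201.878°.

202°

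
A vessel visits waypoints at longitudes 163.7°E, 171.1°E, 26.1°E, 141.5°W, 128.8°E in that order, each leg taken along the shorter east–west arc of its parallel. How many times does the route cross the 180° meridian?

1

Leg 1: +163.7° → +171.1°, shortest Δλ = 7.4° (east) — does not cross 180°.
Leg 2: +171.1° → +26.1°, shortest Δλ = -145.0° (west) — does not cross 180°.
Leg 3: +26.1° → -141.5°, shortest Δλ = -167.6° (west) — does not cross 180°.
Leg 4: -141.5° → +128.8°, shortest Δλ = -89.7° (west) — crosses 180°.
Total crossings: 1.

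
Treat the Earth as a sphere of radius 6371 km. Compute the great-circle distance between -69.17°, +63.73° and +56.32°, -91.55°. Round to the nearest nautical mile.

9793 nmi

Δλ = -91.55 − 63.73 = -155.28°.
Δφ = 56.32 − -69.17 = 125.49°.
a = sin²(Δφ/2) + cos φ₁ · cos φ₂ · sin²(Δλ/2) = 0.978442.
c = 2·atan2(√a, √(1−a)) = 2.84688 rad → d = 6371·c ≈ 18137.46 km ≈ 9793.44 nmi.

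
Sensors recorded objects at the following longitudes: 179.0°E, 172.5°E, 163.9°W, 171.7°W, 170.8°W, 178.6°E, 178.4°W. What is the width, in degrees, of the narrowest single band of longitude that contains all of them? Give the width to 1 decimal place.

23.6°

Sort the longitudes: -178.4°, -171.7°, -170.8°, -163.9°, +172.5°, +178.6°, +179.0°.
Eastward gaps between consecutive values (wrapping around): 6.7°, 0.9°, 6.9°, 336.4°, 6.1°, 0.4°, 2.6°.
Largest gap = 336.4° ⇒ minimal covering band is its complement: 360° − 336.4° = 23.6°.
Band runs from +172.5° eastward to -163.9°, crossing the antimeridian.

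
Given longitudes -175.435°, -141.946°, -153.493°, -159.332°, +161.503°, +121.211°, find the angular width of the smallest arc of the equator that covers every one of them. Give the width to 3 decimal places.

Sort the longitudes: -175.435°, -159.332°, -153.493°, -141.946°, +121.211°, +161.503°.
Eastward gaps between consecutive values (wrapping around): 16.103°, 5.839°, 11.547°, 263.157°, 40.292°, 23.062°.
Largest gap = 263.157° ⇒ minimal covering band is its complement: 360° − 263.157° = 96.843°.
Band runs from +121.211° eastward to -141.946°, crossing the antimeridian.

96.843°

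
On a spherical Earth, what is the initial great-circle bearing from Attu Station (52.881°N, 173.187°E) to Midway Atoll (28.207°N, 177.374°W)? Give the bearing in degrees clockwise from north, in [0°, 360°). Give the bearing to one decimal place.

160.5°

Δλ = -177.374 − 173.187 = -350.561°; wrapped into (−180°, 180°]: 9.439°.
θ = atan2( sin Δλ · cos φ₂ , cos φ₁ · sin φ₂ − sin φ₁ · cos φ₂ · cos Δλ )
  = atan2(0.14452, -0.40794) = 160.492° → normalised to [0°, 360°): 160.492°.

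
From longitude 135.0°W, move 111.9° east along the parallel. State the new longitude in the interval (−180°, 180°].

Start at -135.0°; shift +111.9° → -23.1°.
-23.1° already lies in (−180°, 180°].

23.1°W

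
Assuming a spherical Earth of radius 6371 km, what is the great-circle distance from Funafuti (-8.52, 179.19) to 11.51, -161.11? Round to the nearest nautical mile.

1682 nmi

Δλ = -161.11 − 179.19 = -340.30°; wrapped into (−180°, 180°]: 19.70°.
Δφ = 11.51 − -8.52 = 20.03°.
a = sin²(Δφ/2) + cos φ₁ · cos φ₂ · sin²(Δλ/2) = 0.058603.
c = 2·atan2(√a, √(1−a)) = 0.48902 rad → d = 6371·c ≈ 3115.54 km ≈ 1682.26 nmi.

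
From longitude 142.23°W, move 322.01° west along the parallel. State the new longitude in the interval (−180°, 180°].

Start at -142.23°; shift −322.01° → -464.24°.
-464.24° lies outside (−180°, 180°]; add 360° → -104.24°.

104.24°W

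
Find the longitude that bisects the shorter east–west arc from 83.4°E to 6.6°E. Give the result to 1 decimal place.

Signed shortest Δλ from +83.4° to +6.6° is -76.8°.
Midpoint longitude = +83.4° + (-76.8°)/2 = +83.4° − 38.4° = +45.0°.

45.0°E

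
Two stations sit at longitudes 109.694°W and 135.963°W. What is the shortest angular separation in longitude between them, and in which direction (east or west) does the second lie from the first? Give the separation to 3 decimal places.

Raw difference: -135.963 − -109.694 = -26.269°.
Normalise into (−180°, 180°]: -26.269° stays -26.269°.
Negative ⇒ the second point lies to the west; separation 26.269°.

26.269° west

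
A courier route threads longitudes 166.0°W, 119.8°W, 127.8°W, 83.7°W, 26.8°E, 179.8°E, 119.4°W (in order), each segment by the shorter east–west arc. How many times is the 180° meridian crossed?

1

Leg 1: -166.0° → -119.8°, shortest Δλ = 46.2° (east) — does not cross 180°.
Leg 2: -119.8° → -127.8°, shortest Δλ = -8.0° (west) — does not cross 180°.
Leg 3: -127.8° → -83.7°, shortest Δλ = 44.1° (east) — does not cross 180°.
Leg 4: -83.7° → +26.8°, shortest Δλ = 110.5° (east) — does not cross 180°.
Leg 5: +26.8° → +179.8°, shortest Δλ = 153.0° (east) — does not cross 180°.
Leg 6: +179.8° → -119.4°, shortest Δλ = 60.8° (east) — crosses 180°.
Total crossings: 1.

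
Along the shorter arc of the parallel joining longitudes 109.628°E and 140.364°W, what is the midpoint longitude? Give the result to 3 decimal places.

Signed shortest Δλ from +109.628° to -140.364° is +110.008°.
Midpoint longitude = +109.628° + (+110.008°)/2 = +109.628° + 55.004° = +164.632°.
(The naïve average (+109.628 + -140.364)/2 = -15.368° is on the wrong side of the globe.)

164.632°E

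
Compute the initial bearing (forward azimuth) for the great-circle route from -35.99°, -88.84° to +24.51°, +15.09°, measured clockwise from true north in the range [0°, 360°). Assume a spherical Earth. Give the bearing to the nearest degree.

Δλ = 15.09 − -88.84 = 103.93°.
θ = atan2( sin Δλ · cos φ₂ , cos φ₁ · sin φ₂ − sin φ₁ · cos φ₂ · cos Δλ )
  = atan2(0.88313, 0.20695) = 76.812° → normalised to [0°, 360°): 76.812°.

77°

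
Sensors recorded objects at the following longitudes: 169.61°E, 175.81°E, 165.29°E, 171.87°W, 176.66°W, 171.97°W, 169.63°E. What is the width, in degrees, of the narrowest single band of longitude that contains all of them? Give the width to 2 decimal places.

22.84°

Sort the longitudes: -176.66°, -171.97°, -171.87°, +165.29°, +169.61°, +169.63°, +175.81°.
Eastward gaps between consecutive values (wrapping around): 4.69°, 0.10°, 337.16°, 4.32°, 0.02°, 6.18°, 7.53°.
Largest gap = 337.16° ⇒ minimal covering band is its complement: 360° − 337.16° = 22.84°.
Band runs from +165.29° eastward to -171.87°, crossing the antimeridian.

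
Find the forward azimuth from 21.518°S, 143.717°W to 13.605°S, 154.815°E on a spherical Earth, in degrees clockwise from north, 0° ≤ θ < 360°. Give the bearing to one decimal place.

Δλ = 154.815 − -143.717 = 298.532°; wrapped into (−180°, 180°]: -61.468°.
θ = atan2( sin Δλ · cos φ₂ , cos φ₁ · sin φ₂ − sin φ₁ · cos φ₂ · cos Δλ )
  = atan2(-0.85390, -0.04855) = -93.254° → normalised to [0°, 360°): 266.746°.

266.7°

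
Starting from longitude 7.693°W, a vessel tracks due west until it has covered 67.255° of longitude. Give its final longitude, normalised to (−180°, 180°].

74.948°W

Start at -7.693°; shift −67.255° → -74.948°.
-74.948° already lies in (−180°, 180°].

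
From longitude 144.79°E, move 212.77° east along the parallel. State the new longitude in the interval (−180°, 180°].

Start at +144.79°; shift +212.77° → +357.56°.
+357.56° lies outside (−180°, 180°]; subtract 360° → -2.44°.

2.44°W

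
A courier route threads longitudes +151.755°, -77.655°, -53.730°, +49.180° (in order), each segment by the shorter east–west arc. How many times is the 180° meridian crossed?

1

Leg 1: +151.755° → -77.655°, shortest Δλ = 130.59° (east) — crosses 180°.
Leg 2: -77.655° → -53.730°, shortest Δλ = 23.925° (east) — does not cross 180°.
Leg 3: -53.730° → +49.180°, shortest Δλ = 102.91° (east) — does not cross 180°.
Total crossings: 1.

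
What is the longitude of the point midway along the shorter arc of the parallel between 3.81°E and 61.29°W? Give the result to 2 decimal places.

28.74°W

Signed shortest Δλ from +3.81° to -61.29° is -65.10°.
Midpoint longitude = +3.81° + (-65.10°)/2 = +3.81° − 32.55° = -28.74°.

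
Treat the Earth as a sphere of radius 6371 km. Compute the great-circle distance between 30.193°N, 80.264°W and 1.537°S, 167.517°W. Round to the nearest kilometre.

9830 km

Δλ = -167.517 − -80.264 = -87.253°.
Δφ = -1.537 − 30.193 = -31.730°.
a = sin²(Δφ/2) + cos φ₁ · cos φ₂ · sin²(Δλ/2) = 0.486040.
c = 2·atan2(√a, √(1−a)) = 1.54287 rad → d = 6371·c ≈ 9829.64 km.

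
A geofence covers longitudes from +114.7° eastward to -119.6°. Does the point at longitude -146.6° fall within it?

Band width going east from +114.7° to -119.6°: ((-119.6 − 114.7) mod 360) = 125.7°.
Offset of -146.6° east of the west edge: ((-146.6 − 114.7) mod 360) = 98.7°.
98.7° ≤ 125.7° ⇒ inside.

Yes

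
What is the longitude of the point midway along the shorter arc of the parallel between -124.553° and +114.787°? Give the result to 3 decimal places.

+175.117°

Signed shortest Δλ from -124.553° to +114.787° is -120.660°.
Midpoint longitude = -124.553° + (-120.660°)/2 = -124.553° − 60.330° = -184.883°.
Normalise into (−180°, 180°]: +175.117°.
(The naïve average (-124.553 + +114.787)/2 = -4.883° is on the wrong side of the globe.)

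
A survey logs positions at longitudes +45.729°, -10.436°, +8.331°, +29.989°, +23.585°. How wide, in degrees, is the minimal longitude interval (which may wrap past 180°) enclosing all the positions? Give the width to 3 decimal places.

Sort the longitudes: -10.436°, +8.331°, +23.585°, +29.989°, +45.729°.
Eastward gaps between consecutive values (wrapping around): 18.767°, 15.254°, 6.404°, 15.740°, 303.835°.
Largest gap = 303.835° ⇒ minimal covering band is its complement: 360° − 303.835° = 56.165°.
Band runs from -10.436° eastward to +45.729°.

56.165°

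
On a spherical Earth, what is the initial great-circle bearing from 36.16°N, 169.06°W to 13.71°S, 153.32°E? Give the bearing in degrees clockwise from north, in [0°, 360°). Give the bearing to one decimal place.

Δλ = 153.32 − -169.06 = 322.38°; wrapped into (−180°, 180°]: -37.62°.
θ = atan2( sin Δλ · cos φ₂ , cos φ₁ · sin φ₂ − sin φ₁ · cos φ₂ · cos Δλ )
  = atan2(-0.59303, -0.64540) = -137.421° → normalised to [0°, 360°): 222.579°.

222.6°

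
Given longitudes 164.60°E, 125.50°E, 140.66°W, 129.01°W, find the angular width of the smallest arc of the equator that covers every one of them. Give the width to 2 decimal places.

Sort the longitudes: -140.66°, -129.01°, +125.50°, +164.60°.
Eastward gaps between consecutive values (wrapping around): 11.65°, 254.51°, 39.10°, 54.74°.
Largest gap = 254.51° ⇒ minimal covering band is its complement: 360° − 254.51° = 105.49°.
Band runs from +125.50° eastward to -129.01°, crossing the antimeridian.

105.49°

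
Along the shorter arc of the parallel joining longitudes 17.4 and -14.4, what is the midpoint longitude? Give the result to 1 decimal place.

Signed shortest Δλ from +17.4° to -14.4° is -31.8°.
Midpoint longitude = +17.4° + (-31.8°)/2 = +17.4° − 15.9° = +1.5°.

+1.5°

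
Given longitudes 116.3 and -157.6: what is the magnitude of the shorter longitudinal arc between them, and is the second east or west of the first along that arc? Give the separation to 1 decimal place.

Raw difference: -157.6 − 116.3 = -273.9°.
Normalise into (−180°, 180°]: -273.9° + 360° = 86.1°.
Positive ⇒ the second point lies to the east; separation 86.1°.

86.1° east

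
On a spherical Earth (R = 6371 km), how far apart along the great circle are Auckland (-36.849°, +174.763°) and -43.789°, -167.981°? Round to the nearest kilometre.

1649 km

Δλ = -167.981 − 174.763 = -342.744°; wrapped into (−180°, 180°]: 17.256°.
Δφ = -43.789 − -36.849 = -6.940°.
a = sin²(Δφ/2) + cos φ₁ · cos φ₂ · sin²(Δλ/2) = 0.016664.
c = 2·atan2(√a, √(1−a)) = 0.25890 rad → d = 6371·c ≈ 1649.47 km.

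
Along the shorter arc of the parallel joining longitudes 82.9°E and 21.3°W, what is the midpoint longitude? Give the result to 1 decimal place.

Signed shortest Δλ from +82.9° to -21.3° is -104.2°.
Midpoint longitude = +82.9° + (-104.2°)/2 = +82.9° − 52.1° = +30.8°.

30.8°E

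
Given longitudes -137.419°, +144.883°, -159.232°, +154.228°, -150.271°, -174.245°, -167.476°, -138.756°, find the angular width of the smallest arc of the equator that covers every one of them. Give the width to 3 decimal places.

Sort the longitudes: -174.245°, -167.476°, -159.232°, -150.271°, -138.756°, -137.419°, +144.883°, +154.228°.
Eastward gaps between consecutive values (wrapping around): 6.769°, 8.244°, 8.961°, 11.515°, 1.337°, 282.302°, 9.345°, 31.527°.
Largest gap = 282.302° ⇒ minimal covering band is its complement: 360° − 282.302° = 77.698°.
Band runs from +144.883° eastward to -137.419°, crossing the antimeridian.

77.698°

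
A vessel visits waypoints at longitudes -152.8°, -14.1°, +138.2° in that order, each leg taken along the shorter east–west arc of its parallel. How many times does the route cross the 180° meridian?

Leg 1: -152.8° → -14.1°, shortest Δλ = 138.7° (east) — does not cross 180°.
Leg 2: -14.1° → +138.2°, shortest Δλ = 152.3° (east) — does not cross 180°.
Total crossings: 0.

0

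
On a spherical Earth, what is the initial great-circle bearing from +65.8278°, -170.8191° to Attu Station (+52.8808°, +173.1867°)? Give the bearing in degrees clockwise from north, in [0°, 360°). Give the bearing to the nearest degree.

Δλ = 173.1867 − -170.8191 = 344.0058°; wrapped into (−180°, 180°]: -15.9942°.
θ = atan2( sin Δλ · cos φ₂ , cos φ₁ · sin φ₂ − sin φ₁ · cos φ₂ · cos Δλ )
  = atan2(-0.16628, -0.20274) = -140.642° → normalised to [0°, 360°): 219.358°.

219°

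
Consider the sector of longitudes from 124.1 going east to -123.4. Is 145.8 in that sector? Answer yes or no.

Yes

Band width going east from +124.1° to -123.4°: ((-123.4 − 124.1) mod 360) = 112.5°.
Offset of +145.8° east of the west edge: ((145.8 − 124.1) mod 360) = 21.7°.
21.7° ≤ 112.5° ⇒ inside.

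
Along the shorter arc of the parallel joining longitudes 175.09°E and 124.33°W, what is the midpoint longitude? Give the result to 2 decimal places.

Signed shortest Δλ from +175.09° to -124.33° is +60.58°.
Midpoint longitude = +175.09° + (+60.58°)/2 = +175.09° + 30.29° = +205.38°.
Normalise into (−180°, 180°]: -154.62°.
(The naïve average (+175.09 + -124.33)/2 = 25.38° is on the wrong side of the globe.)

154.62°W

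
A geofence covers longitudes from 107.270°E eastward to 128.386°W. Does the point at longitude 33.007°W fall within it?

No

Band width going east from +107.270° to -128.386°: ((-128.386 − 107.270) mod 360) = 124.344°.
Offset of -33.007° east of the west edge: ((-33.007 − 107.270) mod 360) = 219.723°.
219.723° > 124.344° ⇒ outside.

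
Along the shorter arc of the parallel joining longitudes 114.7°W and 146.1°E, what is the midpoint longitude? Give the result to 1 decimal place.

Signed shortest Δλ from -114.7° to +146.1° is -99.2°.
Midpoint longitude = -114.7° + (-99.2°)/2 = -114.7° − 49.6° = -164.3°.
(The naïve average (-114.7 + +146.1)/2 = 15.7° is on the wrong side of the globe.)

164.3°W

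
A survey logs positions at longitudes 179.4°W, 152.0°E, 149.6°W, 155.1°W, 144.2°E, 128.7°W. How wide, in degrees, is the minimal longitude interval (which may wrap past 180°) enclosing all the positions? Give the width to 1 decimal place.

87.1°

Sort the longitudes: -179.4°, -155.1°, -149.6°, -128.7°, +144.2°, +152.0°.
Eastward gaps between consecutive values (wrapping around): 24.3°, 5.5°, 20.9°, 272.9°, 7.8°, 28.6°.
Largest gap = 272.9° ⇒ minimal covering band is its complement: 360° − 272.9° = 87.1°.
Band runs from +144.2° eastward to -128.7°, crossing the antimeridian.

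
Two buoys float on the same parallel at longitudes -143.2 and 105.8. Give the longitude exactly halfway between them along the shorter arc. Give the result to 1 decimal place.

+161.3°

Signed shortest Δλ from -143.2° to +105.8° is -111.0°.
Midpoint longitude = -143.2° + (-111.0°)/2 = -143.2° − 55.5° = -198.7°.
Normalise into (−180°, 180°]: +161.3°.
(The naïve average (-143.2 + +105.8)/2 = -18.7° is on the wrong side of the globe.)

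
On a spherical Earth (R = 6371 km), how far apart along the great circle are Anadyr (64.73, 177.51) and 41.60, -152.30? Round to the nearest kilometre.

Δλ = -152.30 − 177.51 = -329.81°; wrapped into (−180°, 180°]: 30.19°.
Δφ = 41.60 − 64.73 = -23.13°.
a = sin²(Δφ/2) + cos φ₁ · cos φ₂ · sin²(Δλ/2) = 0.061841.
c = 2·atan2(√a, √(1−a)) = 0.50263 rad → d = 6371·c ≈ 3202.27 km.

3202 km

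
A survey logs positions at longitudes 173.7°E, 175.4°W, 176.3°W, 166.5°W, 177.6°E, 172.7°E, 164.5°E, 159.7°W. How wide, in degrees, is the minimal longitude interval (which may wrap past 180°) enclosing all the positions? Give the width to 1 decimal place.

Sort the longitudes: -176.3°, -175.4°, -166.5°, -159.7°, +164.5°, +172.7°, +173.7°, +177.6°.
Eastward gaps between consecutive values (wrapping around): 0.9°, 8.9°, 6.8°, 324.2°, 8.2°, 1.0°, 3.9°, 6.1°.
Largest gap = 324.2° ⇒ minimal covering band is its complement: 360° − 324.2° = 35.8°.
Band runs from +164.5° eastward to -159.7°, crossing the antimeridian.

35.8°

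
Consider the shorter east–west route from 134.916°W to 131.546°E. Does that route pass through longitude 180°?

Yes

Naïve |131.546 − -134.916| = 266.462° > 180°, so the shorter arc goes the other way round — across 180°.
Signed shortest Δλ = ((131.546 − -134.916 + 180) mod 360) − 180 = -93.538°.
Going west by 93.538° from -134.916° passes through 180° before reaching +131.546°.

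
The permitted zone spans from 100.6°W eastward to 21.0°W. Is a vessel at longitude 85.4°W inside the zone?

Band width going east from -100.6° to -21.0°: ((-21.0 − -100.6) mod 360) = 79.6°.
Offset of -85.4° east of the west edge: ((-85.4 − -100.6) mod 360) = 15.2°.
15.2° ≤ 79.6° ⇒ inside.

Yes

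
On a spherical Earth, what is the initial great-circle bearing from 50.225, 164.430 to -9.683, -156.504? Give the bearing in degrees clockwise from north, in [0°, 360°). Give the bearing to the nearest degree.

Δλ = -156.504 − 164.430 = -320.934°; wrapped into (−180°, 180°]: 39.066°.
θ = atan2( sin Δλ · cos φ₂ , cos φ₁ · sin φ₂ − sin φ₁ · cos φ₂ · cos Δλ )
  = atan2(0.62124, -0.69583) = 138.242° → normalised to [0°, 360°): 138.242°.

138°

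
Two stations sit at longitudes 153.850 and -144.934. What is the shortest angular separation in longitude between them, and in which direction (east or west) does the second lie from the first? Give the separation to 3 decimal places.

Raw difference: -144.934 − 153.850 = -298.784°.
Normalise into (−180°, 180°]: -298.784° + 360° = 61.216°.
Positive ⇒ the second point lies to the east; separation 61.216°.

61.216° east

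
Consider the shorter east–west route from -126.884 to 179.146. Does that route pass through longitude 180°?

Naïve |179.146 − -126.884| = 306.03° > 180°, so the shorter arc goes the other way round — across 180°.
Signed shortest Δλ = ((179.146 − -126.884 + 180) mod 360) − 180 = -53.97°.
Going west by 53.97° from -126.884° passes through 180° before reaching +179.146°.

Yes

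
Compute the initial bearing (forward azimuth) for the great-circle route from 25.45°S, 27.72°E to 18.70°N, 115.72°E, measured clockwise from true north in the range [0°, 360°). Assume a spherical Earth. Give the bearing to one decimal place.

72.2°

Δλ = 115.72 − 27.72 = 88.00°.
θ = atan2( sin Δλ · cos φ₂ , cos φ₁ · sin φ₂ − sin φ₁ · cos φ₂ · cos Δλ )
  = atan2(0.94663, 0.30371) = 72.212° → normalised to [0°, 360°): 72.212°.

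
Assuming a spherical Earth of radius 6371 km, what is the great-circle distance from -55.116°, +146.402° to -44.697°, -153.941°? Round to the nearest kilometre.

Δλ = -153.941 − 146.402 = -300.343°; wrapped into (−180°, 180°]: 59.657°.
Δφ = -44.697 − -55.116 = 10.419°.
a = sin²(Δφ/2) + cos φ₁ · cos φ₂ · sin²(Δλ/2) = 0.108827.
c = 2·atan2(√a, √(1−a)) = 0.67237 rad → d = 6371·c ≈ 4283.69 km.

4284 km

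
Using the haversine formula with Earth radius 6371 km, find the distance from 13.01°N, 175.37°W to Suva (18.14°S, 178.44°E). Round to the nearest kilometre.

Δλ = 178.44 − -175.37 = 353.81°; wrapped into (−180°, 180°]: -6.19°.
Δφ = -18.14 − 13.01 = -31.15°.
a = sin²(Δφ/2) + cos φ₁ · cos φ₂ · sin²(Δλ/2) = 0.074791.
c = 2·atan2(√a, √(1−a)) = 0.55402 rad → d = 6371·c ≈ 3529.65 km.

3530 km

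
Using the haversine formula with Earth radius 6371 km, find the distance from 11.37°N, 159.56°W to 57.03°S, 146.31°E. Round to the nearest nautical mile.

4895 nmi

Δλ = 146.31 − -159.56 = 305.87°; wrapped into (−180°, 180°]: -54.13°.
Δφ = -57.03 − 11.37 = -68.40°.
a = sin²(Δφ/2) + cos φ₁ · cos φ₂ · sin²(Δλ/2) = 0.426390.
c = 2·atan2(√a, √(1−a)) = 1.42304 rad → d = 6371·c ≈ 9066.18 km ≈ 4895.35 nmi.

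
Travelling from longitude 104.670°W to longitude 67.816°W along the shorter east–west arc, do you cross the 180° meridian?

No

Signed shortest Δλ = ((-67.816 − -104.670 + 180) mod 360) − 180 = 36.854°.
Going east by 36.854° from -104.670° reaches -67.816° without touching 180°.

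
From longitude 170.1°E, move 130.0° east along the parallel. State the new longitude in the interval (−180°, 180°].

59.9°W

Start at +170.1°; shift +130.0° → +300.1°.
+300.1° lies outside (−180°, 180°]; subtract 360° → -59.9°.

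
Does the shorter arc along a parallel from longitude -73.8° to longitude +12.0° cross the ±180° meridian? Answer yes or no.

No

Signed shortest Δλ = ((12.0 − -73.8 + 180) mod 360) − 180 = 85.8°.
Going east by 85.8° from -73.8° reaches +12.0° without touching 180°.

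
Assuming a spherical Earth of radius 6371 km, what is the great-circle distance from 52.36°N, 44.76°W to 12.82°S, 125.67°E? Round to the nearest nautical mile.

8389 nmi

Δλ = 125.67 − -44.76 = 170.43°.
Δφ = -12.82 − 52.36 = -65.18°.
a = sin²(Δφ/2) + cos φ₁ · cos φ₂ · sin²(Δλ/2) = 0.881447.
c = 2·atan2(√a, √(1−a)) = 2.43857 rad → d = 6371·c ≈ 15536.15 km ≈ 8388.85 nmi.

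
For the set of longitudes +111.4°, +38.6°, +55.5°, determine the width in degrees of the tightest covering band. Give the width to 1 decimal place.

Sort the longitudes: +38.6°, +55.5°, +111.4°.
Eastward gaps between consecutive values (wrapping around): 16.9°, 55.9°, 287.2°.
Largest gap = 287.2° ⇒ minimal covering band is its complement: 360° − 287.2° = 72.8°.
Band runs from +38.6° eastward to +111.4°.

72.8°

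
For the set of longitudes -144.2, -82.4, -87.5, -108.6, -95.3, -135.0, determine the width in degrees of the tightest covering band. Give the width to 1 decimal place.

Sort the longitudes: -144.2°, -135.0°, -108.6°, -95.3°, -87.5°, -82.4°.
Eastward gaps between consecutive values (wrapping around): 9.2°, 26.4°, 13.3°, 7.8°, 5.1°, 298.2°.
Largest gap = 298.2° ⇒ minimal covering band is its complement: 360° − 298.2° = 61.8°.
Band runs from -144.2° eastward to -82.4°.

61.8°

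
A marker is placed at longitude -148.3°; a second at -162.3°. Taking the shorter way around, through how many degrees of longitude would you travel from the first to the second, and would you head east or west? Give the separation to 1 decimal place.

Raw difference: -162.3 − -148.3 = -14.0°.
Normalise into (−180°, 180°]: -14.0° stays -14.0°.
Negative ⇒ the second point lies to the west; separation 14.0°.

14.0° west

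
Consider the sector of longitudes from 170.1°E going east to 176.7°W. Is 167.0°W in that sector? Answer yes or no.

No

Band width going east from +170.1° to -176.7°: ((-176.7 − 170.1) mod 360) = 13.2°.
Offset of -167.0° east of the west edge: ((-167.0 − 170.1) mod 360) = 22.9°.
22.9° > 13.2° ⇒ outside.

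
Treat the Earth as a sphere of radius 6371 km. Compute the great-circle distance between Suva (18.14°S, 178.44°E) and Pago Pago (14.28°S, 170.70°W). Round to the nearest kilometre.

Δλ = -170.70 − 178.44 = -349.14°; wrapped into (−180°, 180°]: 10.86°.
Δφ = -14.28 − -18.14 = 3.86°.
a = sin²(Δφ/2) + cos φ₁ · cos φ₂ · sin²(Δλ/2) = 0.009381.
c = 2·atan2(√a, √(1−a)) = 0.19402 rad → d = 6371·c ≈ 1236.07 km.

1236 km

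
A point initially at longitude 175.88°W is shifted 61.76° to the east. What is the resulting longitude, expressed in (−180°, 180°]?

114.12°W

Start at -175.88°; shift +61.76° → -114.12°.
-114.12° already lies in (−180°, 180°].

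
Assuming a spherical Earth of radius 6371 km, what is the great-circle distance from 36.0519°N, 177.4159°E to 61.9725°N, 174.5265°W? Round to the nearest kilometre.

Δλ = -174.5265 − 177.4159 = -351.9424°; wrapped into (−180°, 180°]: 8.0576°.
Δφ = 61.9725 − 36.0519 = 25.9206°.
a = sin²(Δφ/2) + cos φ₁ · cos φ₂ · sin²(Δλ/2) = 0.052175.
c = 2·atan2(√a, √(1−a)) = 0.46091 rad → d = 6371·c ≈ 2936.43 km.

2936 km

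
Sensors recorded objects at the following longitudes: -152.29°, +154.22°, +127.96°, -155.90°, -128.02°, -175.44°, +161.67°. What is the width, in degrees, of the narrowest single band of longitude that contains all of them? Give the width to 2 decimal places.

104.02°

Sort the longitudes: -175.44°, -155.90°, -152.29°, -128.02°, +127.96°, +154.22°, +161.67°.
Eastward gaps between consecutive values (wrapping around): 19.54°, 3.61°, 24.27°, 255.98°, 26.26°, 7.45°, 22.89°.
Largest gap = 255.98° ⇒ minimal covering band is its complement: 360° − 255.98° = 104.02°.
Band runs from +127.96° eastward to -128.02°, crossing the antimeridian.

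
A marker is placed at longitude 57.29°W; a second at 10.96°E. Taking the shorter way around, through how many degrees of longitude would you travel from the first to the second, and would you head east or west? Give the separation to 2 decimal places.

Raw difference: 10.96 − -57.29 = 68.25°.
Normalise into (−180°, 180°]: 68.25° stays 68.25°.
Positive ⇒ the second point lies to the east; separation 68.25°.

68.25° east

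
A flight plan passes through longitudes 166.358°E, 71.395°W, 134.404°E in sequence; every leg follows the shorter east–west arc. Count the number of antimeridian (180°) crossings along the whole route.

Leg 1: +166.358° → -71.395°, shortest Δλ = 122.247° (east) — crosses 180°.
Leg 2: -71.395° → +134.404°, shortest Δλ = -154.201° (west) — crosses 180°.
Total crossings: 2.

2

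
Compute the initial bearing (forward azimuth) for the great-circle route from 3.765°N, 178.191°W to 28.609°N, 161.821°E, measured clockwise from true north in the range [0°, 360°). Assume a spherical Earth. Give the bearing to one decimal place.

Δλ = 161.821 − -178.191 = 340.012°; wrapped into (−180°, 180°]: -19.988°.
θ = atan2( sin Δλ · cos φ₂ , cos φ₁ · sin φ₂ − sin φ₁ · cos φ₂ · cos Δλ )
  = atan2(-0.30009, 0.42362) = -35.313° → normalised to [0°, 360°): 324.687°.

324.7°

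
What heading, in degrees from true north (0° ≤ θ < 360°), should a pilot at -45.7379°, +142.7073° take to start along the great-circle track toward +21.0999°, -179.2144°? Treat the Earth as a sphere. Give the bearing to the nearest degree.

Δλ = -179.2144 − 142.7073 = -321.9217°; wrapped into (−180°, 180°]: 38.0783°.
θ = atan2( sin Δλ · cos φ₂ , cos φ₁ · sin φ₂ − sin φ₁ · cos φ₂ · cos Δλ )
  = atan2(0.57539, 0.77719) = 36.514° → normalised to [0°, 360°): 36.514°.

37°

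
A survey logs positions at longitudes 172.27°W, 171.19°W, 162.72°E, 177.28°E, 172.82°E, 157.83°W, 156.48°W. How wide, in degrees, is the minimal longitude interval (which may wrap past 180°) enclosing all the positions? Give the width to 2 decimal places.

Sort the longitudes: -172.27°, -171.19°, -157.83°, -156.48°, +162.72°, +172.82°, +177.28°.
Eastward gaps between consecutive values (wrapping around): 1.08°, 13.36°, 1.35°, 319.20°, 10.10°, 4.46°, 10.45°.
Largest gap = 319.20° ⇒ minimal covering band is its complement: 360° − 319.20° = 40.80°.
Band runs from +162.72° eastward to -156.48°, crossing the antimeridian.

40.80°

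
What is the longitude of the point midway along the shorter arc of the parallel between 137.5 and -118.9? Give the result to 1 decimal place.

Signed shortest Δλ from +137.5° to -118.9° is +103.6°.
Midpoint longitude = +137.5° + (+103.6°)/2 = +137.5° + 51.8° = +189.3°.
Normalise into (−180°, 180°]: -170.7°.
(The naïve average (+137.5 + -118.9)/2 = 9.3° is on the wrong side of the globe.)

-170.7°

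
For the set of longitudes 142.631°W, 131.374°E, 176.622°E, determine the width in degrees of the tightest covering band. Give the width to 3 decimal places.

Sort the longitudes: -142.631°, +131.374°, +176.622°.
Eastward gaps between consecutive values (wrapping around): 274.005°, 45.248°, 40.747°.
Largest gap = 274.005° ⇒ minimal covering band is its complement: 360° − 274.005° = 85.995°.
Band runs from +131.374° eastward to -142.631°, crossing the antimeridian.

85.995°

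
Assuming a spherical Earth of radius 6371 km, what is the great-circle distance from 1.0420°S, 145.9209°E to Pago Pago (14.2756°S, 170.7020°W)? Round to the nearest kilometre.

Δλ = -170.7020 − 145.9209 = -316.6229°; wrapped into (−180°, 180°]: 43.3771°.
Δφ = -14.2756 − -1.0420 = -13.2336°.
a = sin²(Δφ/2) + cos φ₁ · cos φ₂ · sin²(Δλ/2) = 0.145614.
c = 2·atan2(√a, √(1−a)) = 0.78304 rad → d = 6371·c ≈ 4988.75 km.

4989 km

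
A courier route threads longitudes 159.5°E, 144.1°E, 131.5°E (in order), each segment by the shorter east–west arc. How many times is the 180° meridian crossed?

Leg 1: +159.5° → +144.1°, shortest Δλ = -15.4° (west) — does not cross 180°.
Leg 2: +144.1° → +131.5°, shortest Δλ = -12.6° (west) — does not cross 180°.
Total crossings: 0.

0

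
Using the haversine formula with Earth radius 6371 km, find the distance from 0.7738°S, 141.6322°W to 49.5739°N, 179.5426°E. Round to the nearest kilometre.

6709 km

Δλ = 179.5426 − -141.6322 = 321.1748°; wrapped into (−180°, 180°]: -38.8252°.
Δφ = 49.5739 − -0.7738 = 50.3477°.
a = sin²(Δφ/2) + cos φ₁ · cos φ₂ · sin²(Δλ/2) = 0.252565.
c = 2·atan2(√a, √(1−a)) = 1.05311 rad → d = 6371·c ≈ 6709.38 km.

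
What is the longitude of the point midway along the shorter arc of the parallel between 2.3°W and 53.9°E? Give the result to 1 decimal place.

25.8°E

Signed shortest Δλ from -2.3° to +53.9° is +56.2°.
Midpoint longitude = -2.3° + (+56.2°)/2 = -2.3° + 28.1° = +25.8°.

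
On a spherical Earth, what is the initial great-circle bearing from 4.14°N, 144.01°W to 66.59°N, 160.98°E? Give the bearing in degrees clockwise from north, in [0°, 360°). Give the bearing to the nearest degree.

340°

Δλ = 160.98 − -144.01 = 304.99°; wrapped into (−180°, 180°]: -55.01°.
θ = atan2( sin Δλ · cos φ₂ , cos φ₁ · sin φ₂ − sin φ₁ · cos φ₂ · cos Δλ )
  = atan2(-0.32550, 0.89884) = -19.907° → normalised to [0°, 360°): 340.093°.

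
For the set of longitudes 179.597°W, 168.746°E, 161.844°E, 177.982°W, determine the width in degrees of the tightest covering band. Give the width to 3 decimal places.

20.174°

Sort the longitudes: -179.597°, -177.982°, +161.844°, +168.746°.
Eastward gaps between consecutive values (wrapping around): 1.615°, 339.826°, 6.902°, 11.657°.
Largest gap = 339.826° ⇒ minimal covering band is its complement: 360° − 339.826° = 20.174°.
Band runs from +161.844° eastward to -177.982°, crossing the antimeridian.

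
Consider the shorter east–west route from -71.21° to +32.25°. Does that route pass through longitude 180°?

No

Signed shortest Δλ = ((32.25 − -71.21 + 180) mod 360) − 180 = 103.46°.
Going east by 103.46° from -71.21° reaches +32.25° without touching 180°.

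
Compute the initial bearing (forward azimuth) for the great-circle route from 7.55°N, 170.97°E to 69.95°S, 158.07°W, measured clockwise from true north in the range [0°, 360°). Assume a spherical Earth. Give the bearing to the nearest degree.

170°

Δλ = -158.07 − 170.97 = -329.04°; wrapped into (−180°, 180°]: 30.96°.
θ = atan2( sin Δλ · cos φ₂ , cos φ₁ · sin φ₂ − sin φ₁ · cos φ₂ · cos Δλ )
  = atan2(0.17637, -0.96988) = 169.693° → normalised to [0°, 360°): 169.693°.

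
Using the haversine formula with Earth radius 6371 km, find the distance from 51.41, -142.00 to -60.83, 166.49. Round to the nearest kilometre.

13294 km

Δλ = 166.49 − -142.00 = 308.49°; wrapped into (−180°, 180°]: -51.51°.
Δφ = -60.83 − 51.41 = -112.24°.
a = sin²(Δφ/2) + cos φ₁ · cos φ₂ · sin²(Δλ/2) = 0.746645.
c = 2·atan2(√a, √(1−a)) = 2.08666 rad → d = 6371·c ≈ 13294.13 km.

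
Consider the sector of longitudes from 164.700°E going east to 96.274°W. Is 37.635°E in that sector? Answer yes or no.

No

Band width going east from +164.700° to -96.274°: ((-96.274 − 164.700) mod 360) = 99.026°.
Offset of +37.635° east of the west edge: ((37.635 − 164.700) mod 360) = 232.935°.
232.935° > 99.026° ⇒ outside.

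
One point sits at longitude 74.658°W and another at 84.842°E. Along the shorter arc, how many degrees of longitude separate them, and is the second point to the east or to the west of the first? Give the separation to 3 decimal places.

Raw difference: 84.842 − -74.658 = 159.5°.
Normalise into (−180°, 180°]: 159.5° stays 159.5°.
Positive ⇒ the second point lies to the east; separation 159.500°.

159.500° east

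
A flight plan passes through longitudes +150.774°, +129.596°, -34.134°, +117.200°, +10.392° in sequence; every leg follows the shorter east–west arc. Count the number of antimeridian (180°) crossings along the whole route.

0

Leg 1: +150.774° → +129.596°, shortest Δλ = -21.178° (west) — does not cross 180°.
Leg 2: +129.596° → -34.134°, shortest Δλ = -163.73° (west) — does not cross 180°.
Leg 3: -34.134° → +117.200°, shortest Δλ = 151.334° (east) — does not cross 180°.
Leg 4: +117.200° → +10.392°, shortest Δλ = -106.808° (west) — does not cross 180°.
Total crossings: 0.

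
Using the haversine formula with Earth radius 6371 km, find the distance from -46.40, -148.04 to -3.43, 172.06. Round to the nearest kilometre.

6132 km

Δλ = 172.06 − -148.04 = 320.10°; wrapped into (−180°, 180°]: -39.90°.
Δφ = -3.43 − -46.40 = 42.97°.
a = sin²(Δφ/2) + cos φ₁ · cos φ₂ · sin²(Δλ/2) = 0.214285.
c = 2·atan2(√a, √(1−a)) = 0.96255 rad → d = 6371·c ≈ 6132.39 km.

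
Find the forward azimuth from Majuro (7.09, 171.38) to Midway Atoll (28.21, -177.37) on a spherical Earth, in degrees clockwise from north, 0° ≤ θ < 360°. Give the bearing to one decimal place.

Δλ = -177.37 − 171.38 = -348.75°; wrapped into (−180°, 180°]: 11.25°.
θ = atan2( sin Δλ · cos φ₂ , cos φ₁ · sin φ₂ − sin φ₁ · cos φ₂ · cos Δλ )
  = atan2(0.17192, 0.36241) = 25.378° → normalised to [0°, 360°): 25.378°.

25.4°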